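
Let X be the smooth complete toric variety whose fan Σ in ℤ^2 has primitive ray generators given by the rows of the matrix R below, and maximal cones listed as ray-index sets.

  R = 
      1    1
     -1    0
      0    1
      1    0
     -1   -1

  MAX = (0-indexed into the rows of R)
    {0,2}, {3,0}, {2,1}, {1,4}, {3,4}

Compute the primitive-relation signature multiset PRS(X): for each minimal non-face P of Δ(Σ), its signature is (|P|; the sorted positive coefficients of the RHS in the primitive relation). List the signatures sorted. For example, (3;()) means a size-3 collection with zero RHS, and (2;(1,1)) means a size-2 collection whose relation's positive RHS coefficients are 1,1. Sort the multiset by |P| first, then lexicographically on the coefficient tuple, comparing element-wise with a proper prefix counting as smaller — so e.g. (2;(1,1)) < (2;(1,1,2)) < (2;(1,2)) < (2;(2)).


Primitive collections (5):

  P = {0,4}:  v_{0} + v_{4} = 0 ; sig = (2;())
  P = {1,3}:  v_{1} + v_{3} = 0 ; sig = (2;())
  P = {0,1}:  v_{0} + v_{1} = v_{2} ; sig = (2;(1))
  P = {2,3}:  v_{2} + v_{3} = v_{0} ; sig = (2;(1))
  P = {2,4}:  v_{2} + v_{4} = v_{1} ; sig = (2;(1))

Signatures (|P|; sorted positive RHS coefficients), sorted:
    (2;())
    (2;())
    (2;(1))
    (2;(1))
    (2;(1))


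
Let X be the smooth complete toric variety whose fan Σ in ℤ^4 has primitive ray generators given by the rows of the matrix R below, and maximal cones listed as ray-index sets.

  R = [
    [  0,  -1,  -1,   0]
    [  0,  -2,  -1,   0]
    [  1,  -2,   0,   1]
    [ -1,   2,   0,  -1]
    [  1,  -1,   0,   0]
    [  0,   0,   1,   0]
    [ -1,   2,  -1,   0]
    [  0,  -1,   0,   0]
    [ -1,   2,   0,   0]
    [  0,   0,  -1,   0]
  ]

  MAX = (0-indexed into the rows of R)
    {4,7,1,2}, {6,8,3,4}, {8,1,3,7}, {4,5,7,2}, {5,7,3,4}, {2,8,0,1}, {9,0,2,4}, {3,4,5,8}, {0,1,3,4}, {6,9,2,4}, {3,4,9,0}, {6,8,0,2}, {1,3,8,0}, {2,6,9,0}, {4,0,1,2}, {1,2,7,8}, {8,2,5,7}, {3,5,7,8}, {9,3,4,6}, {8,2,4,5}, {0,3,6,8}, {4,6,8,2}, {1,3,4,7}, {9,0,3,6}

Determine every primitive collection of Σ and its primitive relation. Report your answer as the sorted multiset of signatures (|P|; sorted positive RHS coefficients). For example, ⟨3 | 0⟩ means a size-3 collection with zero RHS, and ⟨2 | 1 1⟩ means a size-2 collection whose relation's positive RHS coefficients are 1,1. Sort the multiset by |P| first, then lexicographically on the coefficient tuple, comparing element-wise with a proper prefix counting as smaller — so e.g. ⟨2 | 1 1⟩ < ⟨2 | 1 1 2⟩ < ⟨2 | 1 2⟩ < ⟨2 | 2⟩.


Minimal non-faces — 15 found among 10 rays, 24 max cones:

  P = {2,3}:  v_{2} + v_{3} = 0 ; sig = ⟨2 | 0⟩
  P = {5,9}:  v_{5} + v_{9} = 0 ; sig = ⟨2 | 0⟩
  P = {0,5}:  v_{0} + v_{5} = v_{7} ; sig = ⟨2 | 1⟩
  P = {0,7}:  v_{0} + v_{7} = v_{1} ; sig = ⟨2 | 1⟩
  P = {5,6}:  v_{5} + v_{6} = v_{8} ; sig = ⟨2 | 1⟩
  P = {7,9}:  v_{7} + v_{9} = v_{0} ; sig = ⟨2 | 1⟩
  P = {8,9}:  v_{8} + v_{9} = v_{6} ; sig = ⟨2 | 1⟩
  P = {6,7}:  v_{6} + v_{7} = v_{0} + v_{8} ; sig = ⟨2 | 1 1⟩
  P = {1,6}:  v_{1} + v_{6} = 2·v_{0} + v_{8} ; sig = ⟨2 | 1 2⟩
  P = {1,5}:  v_{1} + v_{5} = 2·v_{7} ; sig = ⟨2 | 2⟩
  P = {1,9}:  v_{1} + v_{9} = 2·v_{0} ; sig = ⟨2 | 2⟩
  P = {4,7,8}:  v_{4} + v_{7} + v_{8} = 0 ; sig = ⟨3 | 0⟩
  P = {0,4,8}:  v_{0} + v_{4} + v_{8} = v_{9} ; sig = ⟨3 | 1⟩
  P = {1,4,8}:  v_{1} + v_{4} + v_{8} = v_{0} ; sig = ⟨3 | 1⟩
  P = {0,4,6}:  v_{0} + v_{4} + v_{6} = 2·v_{9} ; sig = ⟨3 | 2⟩

so the primitive-relation signature multiset is
{ ⟨2 | 0⟩ ×2,  ⟨2 | 1⟩ ×5,  ⟨2 | 1 1⟩,  ⟨2 | 1 2⟩,  ⟨2 | 2⟩ ×2,  ⟨3 | 0⟩,  ⟨3 | 1⟩ ×2,  ⟨3 | 2⟩ }


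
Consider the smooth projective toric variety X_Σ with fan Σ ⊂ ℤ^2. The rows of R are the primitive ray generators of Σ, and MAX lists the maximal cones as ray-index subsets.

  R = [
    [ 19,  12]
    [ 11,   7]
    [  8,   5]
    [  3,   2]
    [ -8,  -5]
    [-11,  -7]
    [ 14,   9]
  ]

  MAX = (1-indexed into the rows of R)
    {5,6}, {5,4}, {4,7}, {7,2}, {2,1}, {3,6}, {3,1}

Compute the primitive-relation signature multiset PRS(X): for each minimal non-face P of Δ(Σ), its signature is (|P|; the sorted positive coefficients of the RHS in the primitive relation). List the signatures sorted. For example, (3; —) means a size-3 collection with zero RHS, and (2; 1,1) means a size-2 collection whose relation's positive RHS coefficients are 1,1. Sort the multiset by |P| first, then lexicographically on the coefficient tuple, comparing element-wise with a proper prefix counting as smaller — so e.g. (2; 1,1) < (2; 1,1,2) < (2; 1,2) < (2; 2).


|primitive collections| = 14. Relations:

  • {2,6}:  v_{2} + v_{6} = 0  →  sig = (2; —)
  • {3,5}:  v_{3} + v_{5} = 0  →  sig = (2; —)
  • {1,5}:  v_{1} + v_{5} = v_{2}  →  sig = (2; 1)
  • {1,6}:  v_{1} + v_{6} = v_{3}  →  sig = (2; 1)
  • {2,3}:  v_{2} + v_{3} = v_{1}  →  sig = (2; 1)
  • {2,4}:  v_{2} + v_{4} = v_{7}  →  sig = (2; 1)
  • {2,5}:  v_{2} + v_{5} = v_{4}  →  sig = (2; 1)
  • {3,4}:  v_{3} + v_{4} = v_{2}  →  sig = (2; 1)
  • {4,6}:  v_{4} + v_{6} = v_{5}  →  sig = (2; 1)
  • {6,7}:  v_{6} + v_{7} = v_{4}  →  sig = (2; 1)
  • {1,4}:  v_{1} + v_{4} = 2·v_{2}  →  sig = (2; 2)
  • {3,7}:  v_{3} + v_{7} = 2·v_{2}  →  sig = (2; 2)
  • {5,7}:  v_{5} + v_{7} = 2·v_{4}  →  sig = (2; 2)
  • {1,7}:  v_{1} + v_{7} = 3·v_{2}  →  sig = (2; 3)

Signatures (|P|; sorted positive RHS coefficients), sorted:
{ (2; —) ×2,  (2; 1) ×8,  (2; 2) ×3,  (2; 3) }


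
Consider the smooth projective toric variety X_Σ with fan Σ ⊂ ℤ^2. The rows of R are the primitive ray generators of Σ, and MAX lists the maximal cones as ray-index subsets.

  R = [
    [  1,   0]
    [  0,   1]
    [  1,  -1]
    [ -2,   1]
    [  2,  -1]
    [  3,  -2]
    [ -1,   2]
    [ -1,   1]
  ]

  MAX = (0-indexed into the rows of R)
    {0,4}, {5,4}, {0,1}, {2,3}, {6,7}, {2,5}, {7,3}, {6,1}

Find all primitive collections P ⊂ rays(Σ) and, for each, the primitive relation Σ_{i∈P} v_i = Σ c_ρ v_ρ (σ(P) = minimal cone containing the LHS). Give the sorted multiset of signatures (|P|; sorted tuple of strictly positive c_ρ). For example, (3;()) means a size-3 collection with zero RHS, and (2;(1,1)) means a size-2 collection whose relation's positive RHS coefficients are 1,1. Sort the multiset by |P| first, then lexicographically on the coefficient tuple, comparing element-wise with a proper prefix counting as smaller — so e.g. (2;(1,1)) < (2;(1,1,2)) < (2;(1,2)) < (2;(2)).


Primitive collections (20):

  P = {2,7}:  v_{2} + v_{7} = 0  ⇒ sig = (2;())
  P = {3,4}:  v_{3} + v_{4} = 0  ⇒ sig = (2;())
  P = {0,2}:  v_{0} + v_{2} = v_{4}  ⇒ sig = (2;(1))
  P = {0,3}:  v_{0} + v_{3} = v_{7}  ⇒ sig = (2;(1))
  P = {0,7}:  v_{0} + v_{7} = v_{1}  ⇒ sig = (2;(1))
  P = {1,2}:  v_{1} + v_{2} = v_{0}  ⇒ sig = (2;(1))
  P = {1,7}:  v_{1} + v_{7} = v_{6}  ⇒ sig = (2;(1))
  P = {2,4}:  v_{2} + v_{4} = v_{5}  ⇒ sig = (2;(1))
  P = {2,6}:  v_{2} + v_{6} = v_{1}  ⇒ sig = (2;(1))
  P = {3,5}:  v_{3} + v_{5} = v_{2}  ⇒ sig = (2;(1))
  P = {4,7}:  v_{4} + v_{7} = v_{0}  ⇒ sig = (2;(1))
  P = {5,7}:  v_{5} + v_{7} = v_{4}  ⇒ sig = (2;(1))
  P = {1,5}:  v_{1} + v_{5} = v_{0} + v_{4}  ⇒ sig = (2;(1,1))
  P = {4,6}:  v_{4} + v_{6} = v_{0} + v_{1}  ⇒ sig = (2;(1,1))
  P = {0,5}:  v_{0} + v_{5} = 2·v_{4}  ⇒ sig = (2;(2))
  P = {0,6}:  v_{0} + v_{6} = 2·v_{1}  ⇒ sig = (2;(2))
  P = {1,3}:  v_{1} + v_{3} = 2·v_{7}  ⇒ sig = (2;(2))
  P = {1,4}:  v_{1} + v_{4} = 2·v_{0}  ⇒ sig = (2;(2))
  P = {5,6}:  v_{5} + v_{6} = 2·v_{0}  ⇒ sig = (2;(2))
  P = {3,6}:  v_{3} + v_{6} = 3·v_{7}  ⇒ sig = (2;(3))

so the primitive-relation signature multiset is
    |P|=2: 20 collections, coeffs (), (), (1), (1), (1), (1), (1), (1), (1), (1), (1), (1), (1,1), (1,1), (2), (2), (2), (2), (2), (3)


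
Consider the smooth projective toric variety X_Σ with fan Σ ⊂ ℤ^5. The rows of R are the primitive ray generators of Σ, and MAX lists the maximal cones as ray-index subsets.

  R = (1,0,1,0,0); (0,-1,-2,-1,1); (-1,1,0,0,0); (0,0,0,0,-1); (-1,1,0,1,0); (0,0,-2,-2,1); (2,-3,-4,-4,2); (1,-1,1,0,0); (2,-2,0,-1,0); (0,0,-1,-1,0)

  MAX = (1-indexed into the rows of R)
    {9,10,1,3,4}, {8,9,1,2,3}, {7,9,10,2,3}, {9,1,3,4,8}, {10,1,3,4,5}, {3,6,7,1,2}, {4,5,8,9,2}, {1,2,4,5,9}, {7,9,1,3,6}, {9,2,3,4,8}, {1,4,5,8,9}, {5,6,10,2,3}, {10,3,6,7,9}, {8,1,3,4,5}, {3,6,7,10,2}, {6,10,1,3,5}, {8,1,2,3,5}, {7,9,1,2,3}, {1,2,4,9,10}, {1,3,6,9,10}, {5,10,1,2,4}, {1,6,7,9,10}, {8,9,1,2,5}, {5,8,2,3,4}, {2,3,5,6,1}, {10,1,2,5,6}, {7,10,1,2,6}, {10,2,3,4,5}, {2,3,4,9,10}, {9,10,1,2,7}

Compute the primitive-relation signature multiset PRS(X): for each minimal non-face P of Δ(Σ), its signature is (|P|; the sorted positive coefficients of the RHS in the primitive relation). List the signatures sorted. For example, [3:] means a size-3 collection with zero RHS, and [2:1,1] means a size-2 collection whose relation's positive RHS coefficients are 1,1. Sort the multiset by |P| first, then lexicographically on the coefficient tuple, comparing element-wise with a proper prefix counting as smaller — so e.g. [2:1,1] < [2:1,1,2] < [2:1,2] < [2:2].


Primitive collections (14):

  P={8,10}:  v_{8} + v_{10} = v_{3} + v_{9} ; sig = [2:1,1]
  P={6,8}:  v_{6} + v_{8} = v_{1} + v_{2} + 2·v_{3} + v_{9} ; sig = [2:1,1,1,2]
  P={4,7}:  v_{4} + v_{7} = v_{2} + v_{9} + 2·v_{10} ; sig = [2:1,1,2]
  P={5,7}:  v_{5} + v_{7} = v_{1} + 2·v_{2} + v_{10} ; sig = [2:1,1,2]
  P={7,8}:  v_{7} + v_{8} = v_{1} + 2·v_{2} + 2·v_{3} + 2·v_{9} ; sig = [2:1,2,2,2]
  P={4,6}:  v_{4} + v_{6} = 2·v_{10} ; sig = [2:2]
  P={3,5,9}:  v_{3} + v_{5} + v_{9} = 0 ; sig = [3:]
  P={2,6,9}:  v_{2} + v_{6} + v_{9} = v_{7} ; sig = [3:1]
  P={5,6,9}:  v_{5} + v_{6} + v_{9} = v_{1} + v_{2} + v_{10} ; sig = [3:1,1,1]
  P={5,9,10}:  v_{5} + v_{9} + v_{10} = v_{1} + v_{2} + v_{4} ; sig = [3:1,1,1]
  P={1,2,3,4}:  v_{1} + v_{2} + v_{3} + v_{4} = v_{10} ; sig = [4:1]
  P={1,2,3,10}:  v_{1} + v_{2} + v_{3} + v_{10} = v_{6} ; sig = [4:1]
  P={1,2,4,8}:  v_{1} + v_{2} + v_{4} + v_{8} = v_{9} ; sig = [4:1]
  P={1,3,7,10}:  v_{1} + v_{3} + v_{7} + v_{10} = 2·v_{6} + v_{9} ; sig = [4:1,2]

Hence PRS(X_Σ) =
[[2:1,1], [2:1,1,1,2], [2:1,1,2], [2:1,1,2], [2:1,2,2,2], [2:2], [3:], [3:1], [3:1,1,1], [3:1,1,1], [4:1], [4:1], [4:1], [4:1,2]]


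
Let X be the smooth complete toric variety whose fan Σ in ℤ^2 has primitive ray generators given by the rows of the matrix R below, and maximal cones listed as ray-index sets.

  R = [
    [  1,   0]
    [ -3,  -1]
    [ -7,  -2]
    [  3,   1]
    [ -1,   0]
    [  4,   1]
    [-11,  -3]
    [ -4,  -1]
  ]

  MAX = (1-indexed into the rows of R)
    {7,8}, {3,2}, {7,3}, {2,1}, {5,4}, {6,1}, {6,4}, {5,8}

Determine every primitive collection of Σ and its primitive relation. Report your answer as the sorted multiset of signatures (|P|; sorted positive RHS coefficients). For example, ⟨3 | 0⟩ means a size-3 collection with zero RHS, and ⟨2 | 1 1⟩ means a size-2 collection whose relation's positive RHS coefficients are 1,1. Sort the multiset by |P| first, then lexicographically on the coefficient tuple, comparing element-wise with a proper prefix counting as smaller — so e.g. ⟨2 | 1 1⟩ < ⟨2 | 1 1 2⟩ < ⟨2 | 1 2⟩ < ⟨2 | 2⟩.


|primitive collections| = 20. Relations:

  {1,5}:  v_{1} + v_{5} = 0  so sig = ⟨2 | 0⟩
  {2,4}:  v_{2} + v_{4} = 0  so sig = ⟨2 | 0⟩
  {6,8}:  v_{6} + v_{8} = 0  so sig = ⟨2 | 0⟩
  {1,4}:  v_{1} + v_{4} = v_{6}  so sig = ⟨2 | 1⟩
  {1,8}:  v_{1} + v_{8} = v_{2}  so sig = ⟨2 | 1⟩
  {2,5}:  v_{2} + v_{5} = v_{8}  so sig = ⟨2 | 1⟩
  {2,6}:  v_{2} + v_{6} = v_{1}  so sig = ⟨2 | 1⟩
  {2,8}:  v_{2} + v_{8} = v_{3}  so sig = ⟨2 | 1⟩
  {3,4}:  v_{3} + v_{4} = v_{8}  so sig = ⟨2 | 1⟩
  {3,6}:  v_{3} + v_{6} = v_{2}  so sig = ⟨2 | 1⟩
  {3,8}:  v_{3} + v_{8} = v_{7}  so sig = ⟨2 | 1⟩
  {4,8}:  v_{4} + v_{8} = v_{5}  so sig = ⟨2 | 1⟩
  {5,6}:  v_{5} + v_{6} = v_{4}  so sig = ⟨2 | 1⟩
  {6,7}:  v_{6} + v_{7} = v_{3}  so sig = ⟨2 | 1⟩
  {1,7}:  v_{1} + v_{7} = v_{2} + v_{3}  so sig = ⟨2 | 1 1⟩
  {1,3}:  v_{1} + v_{3} = 2·v_{2}  so sig = ⟨2 | 2⟩
  {2,7}:  v_{2} + v_{7} = 2·v_{3}  so sig = ⟨2 | 2⟩
  {3,5}:  v_{3} + v_{5} = 2·v_{8}  so sig = ⟨2 | 2⟩
  {4,7}:  v_{4} + v_{7} = 2·v_{8}  so sig = ⟨2 | 2⟩
  {5,7}:  v_{5} + v_{7} = 3·v_{8}  so sig = ⟨2 | 3⟩

Sorted signature multiset PRS(X):
{ ⟨2 | 0⟩ ×3,  ⟨2 | 1⟩ ×11,  ⟨2 | 1 1⟩,  ⟨2 | 2⟩ ×4,  ⟨2 | 3⟩ }


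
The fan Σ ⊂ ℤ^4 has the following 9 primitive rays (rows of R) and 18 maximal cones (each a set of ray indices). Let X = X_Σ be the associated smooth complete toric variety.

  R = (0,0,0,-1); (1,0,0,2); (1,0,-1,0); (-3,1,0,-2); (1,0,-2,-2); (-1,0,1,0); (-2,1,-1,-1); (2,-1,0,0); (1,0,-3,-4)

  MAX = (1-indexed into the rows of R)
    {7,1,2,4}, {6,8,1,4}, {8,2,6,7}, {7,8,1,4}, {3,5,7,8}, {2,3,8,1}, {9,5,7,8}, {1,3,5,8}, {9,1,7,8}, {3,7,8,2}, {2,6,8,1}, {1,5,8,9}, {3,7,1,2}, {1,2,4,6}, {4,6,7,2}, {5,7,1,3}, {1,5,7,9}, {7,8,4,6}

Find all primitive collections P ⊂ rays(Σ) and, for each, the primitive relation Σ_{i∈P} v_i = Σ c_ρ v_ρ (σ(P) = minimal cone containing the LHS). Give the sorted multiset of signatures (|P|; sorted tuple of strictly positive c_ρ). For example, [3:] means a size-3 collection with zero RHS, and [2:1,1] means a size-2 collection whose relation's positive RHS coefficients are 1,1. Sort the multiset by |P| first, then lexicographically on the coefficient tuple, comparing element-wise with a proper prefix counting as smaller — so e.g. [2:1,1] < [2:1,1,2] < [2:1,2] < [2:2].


|primitive collections| = 14. Relations:

  • {3,6}:  v_{3} + v_{6} = 0 ; sig = [2:]
  • {2,9}:  v_{2} + v_{9} = v_{3} + v_{5} ; sig = [2:1,1]
  • {3,4}:  v_{3} + v_{4} = v_{1} + v_{7} ; sig = [2:1,1]
  • {5,6}:  v_{5} + v_{6} = v_{1} + v_{7} + v_{8} ; sig = [2:1,1,1]
  • {4,5}:  v_{4} + v_{5} = 2·v_{1} + 2·v_{7} + v_{8} ; sig = [2:1,2,2]
  • {2,5}:  v_{2} + v_{5} = 2·v_{3} ; sig = [2:2]
  • {3,9}:  v_{3} + v_{9} = 2·v_{5} ; sig = [2:2]
  • {6,9}:  v_{6} + v_{9} = 2·v_{1} + 2·v_{7} + 2·v_{8} ; sig = [2:2,2,2]
  • {4,9}:  v_{4} + v_{9} = 3·v_{1} + 3·v_{7} + 2·v_{8} ; sig = [2:2,3,3]
  • {2,4,8}:  v_{2} + v_{4} + v_{8} = 0 ; sig = [3:]
  • {1,6,7}:  v_{1} + v_{6} + v_{7} = v_{4} ; sig = [3:1]
  • {1,2,7,8}:  v_{1} + v_{2} + v_{7} + v_{8} = v_{3} ; sig = [4:1]
  • {1,3,7,8}:  v_{1} + v_{3} + v_{7} + v_{8} = v_{5} ; sig = [4:1]
  • {1,5,7,8}:  v_{1} + v_{5} + v_{7} + v_{8} = v_{9} ; sig = [4:1]

Hence PRS(X_Σ) =
[[2:], [2:1,1], [2:1,1], [2:1,1,1], [2:1,2,2], [2:2], [2:2], [2:2,2,2], [2:2,3,3], [3:], [3:1], [4:1], [4:1], [4:1]]


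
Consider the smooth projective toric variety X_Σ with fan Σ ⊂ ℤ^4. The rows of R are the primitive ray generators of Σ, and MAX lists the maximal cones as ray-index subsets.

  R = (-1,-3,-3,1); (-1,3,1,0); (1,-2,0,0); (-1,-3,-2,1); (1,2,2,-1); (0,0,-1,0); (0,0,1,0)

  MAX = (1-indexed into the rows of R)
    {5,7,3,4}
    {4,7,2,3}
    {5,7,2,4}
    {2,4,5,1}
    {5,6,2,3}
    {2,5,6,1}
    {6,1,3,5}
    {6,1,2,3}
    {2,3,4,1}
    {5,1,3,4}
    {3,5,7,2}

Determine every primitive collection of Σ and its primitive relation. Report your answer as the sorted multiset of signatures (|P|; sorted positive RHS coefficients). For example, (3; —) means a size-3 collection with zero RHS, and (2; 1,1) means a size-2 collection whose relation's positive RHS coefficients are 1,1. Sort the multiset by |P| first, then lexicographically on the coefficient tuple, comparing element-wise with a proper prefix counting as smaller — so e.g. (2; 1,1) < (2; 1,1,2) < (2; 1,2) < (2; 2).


Minimal non-faces — 5 found among 7 rays, 11 max cones:

  P = {6,7}:  v_{6} + v_{7} = 0 — sig = (2; —)
  P = {1,7}:  v_{1} + v_{7} = v_{4} — sig = (2; 1)
  P = {4,6}:  v_{4} + v_{6} = v_{1} — sig = (2; 1)
  P = {1,2,3,5}:  v_{1} + v_{2} + v_{3} + v_{5} = 0 — sig = (4; —)
  P = {2,3,4,5}:  v_{2} + v_{3} + v_{4} + v_{5} = v_{7} — sig = (4; 1)

Signatures (|P|; sorted positive RHS coefficients), sorted:
    |P|=2: 3 collections, coeffs (), (1), (1)
    |P|=4: 2 collections, coeffs (), (1)


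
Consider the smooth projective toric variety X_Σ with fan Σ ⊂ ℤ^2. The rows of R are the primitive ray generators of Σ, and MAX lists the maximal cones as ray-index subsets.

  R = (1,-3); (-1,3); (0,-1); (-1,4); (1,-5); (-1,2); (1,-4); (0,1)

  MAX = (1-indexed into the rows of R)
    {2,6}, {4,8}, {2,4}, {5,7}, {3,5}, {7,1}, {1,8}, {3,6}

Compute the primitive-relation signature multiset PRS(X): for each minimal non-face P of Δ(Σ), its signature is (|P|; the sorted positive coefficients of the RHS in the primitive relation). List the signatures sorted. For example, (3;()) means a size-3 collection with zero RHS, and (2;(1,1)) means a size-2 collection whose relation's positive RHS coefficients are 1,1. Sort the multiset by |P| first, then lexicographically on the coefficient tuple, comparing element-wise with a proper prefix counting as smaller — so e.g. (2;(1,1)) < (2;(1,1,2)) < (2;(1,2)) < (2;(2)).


|primitive collections| = 20. Relations:

  • {1,2}:  v_{1} + v_{2} = 0  →  sig = (2;())
  • {3,8}:  v_{3} + v_{8} = 0  →  sig = (2;())
  • {4,7}:  v_{4} + v_{7} = 0  →  sig = (2;())
  • {1,3}:  v_{1} + v_{3} = v_{7}  →  sig = (2;(1))
  • {1,4}:  v_{1} + v_{4} = v_{8}  →  sig = (2;(1))
  • {1,6}:  v_{1} + v_{6} = v_{3}  →  sig = (2;(1))
  • {2,3}:  v_{2} + v_{3} = v_{6}  →  sig = (2;(1))
  • {2,7}:  v_{2} + v_{7} = v_{3}  →  sig = (2;(1))
  • {2,8}:  v_{2} + v_{8} = v_{4}  →  sig = (2;(1))
  • {3,4}:  v_{3} + v_{4} = v_{2}  →  sig = (2;(1))
  • {3,7}:  v_{3} + v_{7} = v_{5}  →  sig = (2;(1))
  • {4,5}:  v_{4} + v_{5} = v_{3}  →  sig = (2;(1))
  • {5,8}:  v_{5} + v_{8} = v_{7}  →  sig = (2;(1))
  • {6,8}:  v_{6} + v_{8} = v_{2}  →  sig = (2;(1))
  • {7,8}:  v_{7} + v_{8} = v_{1}  →  sig = (2;(1))
  • {1,5}:  v_{1} + v_{5} = 2·v_{7}  →  sig = (2;(2))
  • {2,5}:  v_{2} + v_{5} = 2·v_{3}  →  sig = (2;(2))
  • {4,6}:  v_{4} + v_{6} = 2·v_{2}  →  sig = (2;(2))
  • {6,7}:  v_{6} + v_{7} = 2·v_{3}  →  sig = (2;(2))
  • {5,6}:  v_{5} + v_{6} = 3·v_{3}  →  sig = (2;(3))

Sorted signature multiset PRS(X):
    |P|=2: 20 collections, coeffs (), (), (), (1), (1), (1), (1), (1), (1), (1), (1), (1), (1), (1), (1), (2), (2), (2), (2), (3)


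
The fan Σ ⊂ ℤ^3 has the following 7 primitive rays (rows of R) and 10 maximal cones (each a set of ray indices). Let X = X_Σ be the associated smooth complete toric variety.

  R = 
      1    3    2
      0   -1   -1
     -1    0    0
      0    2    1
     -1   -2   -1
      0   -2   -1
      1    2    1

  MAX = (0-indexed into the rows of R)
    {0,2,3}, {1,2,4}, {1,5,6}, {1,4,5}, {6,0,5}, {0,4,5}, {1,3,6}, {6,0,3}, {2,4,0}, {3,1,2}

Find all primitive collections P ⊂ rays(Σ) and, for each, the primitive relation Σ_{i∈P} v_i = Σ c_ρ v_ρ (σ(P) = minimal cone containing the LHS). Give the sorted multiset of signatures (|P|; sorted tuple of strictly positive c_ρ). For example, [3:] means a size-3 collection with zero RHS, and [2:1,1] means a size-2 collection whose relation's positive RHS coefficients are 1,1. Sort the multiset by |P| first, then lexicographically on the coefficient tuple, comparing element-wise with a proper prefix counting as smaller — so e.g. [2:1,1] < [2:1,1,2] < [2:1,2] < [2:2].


Δ(Σ) — 7 vertices, 6 min non-faces:

  • {3,5}:  v_{3} + v_{5} = 0 — sig = [2:]
  • {4,6}:  v_{4} + v_{6} = 0 — sig = [2:]
  • {0,1}:  v_{0} + v_{1} = v_{6} — sig = [2:1]
  • {2,5}:  v_{2} + v_{5} = v_{4} — sig = [2:1]
  • {2,6}:  v_{2} + v_{6} = v_{3} — sig = [2:1]
  • {3,4}:  v_{3} + v_{4} = v_{2} — sig = [2:1]

Hence PRS(X_Σ) =
{ [2:] ×2,  [2:1] ×4 }


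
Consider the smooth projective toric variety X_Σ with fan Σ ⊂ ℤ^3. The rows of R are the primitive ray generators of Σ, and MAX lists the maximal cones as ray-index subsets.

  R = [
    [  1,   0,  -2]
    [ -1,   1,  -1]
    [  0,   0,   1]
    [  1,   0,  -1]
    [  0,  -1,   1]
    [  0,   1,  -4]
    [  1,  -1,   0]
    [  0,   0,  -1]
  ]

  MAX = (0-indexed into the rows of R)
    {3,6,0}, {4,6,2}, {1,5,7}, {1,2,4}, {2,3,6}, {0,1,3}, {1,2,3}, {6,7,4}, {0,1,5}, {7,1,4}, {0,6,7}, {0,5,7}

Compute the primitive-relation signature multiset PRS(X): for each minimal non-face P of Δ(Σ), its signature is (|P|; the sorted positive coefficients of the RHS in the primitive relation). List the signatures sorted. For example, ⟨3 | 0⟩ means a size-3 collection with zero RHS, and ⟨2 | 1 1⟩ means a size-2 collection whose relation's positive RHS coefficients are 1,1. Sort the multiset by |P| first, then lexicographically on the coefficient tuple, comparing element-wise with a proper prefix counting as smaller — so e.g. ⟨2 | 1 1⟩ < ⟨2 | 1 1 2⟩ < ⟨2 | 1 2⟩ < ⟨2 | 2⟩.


Δ(Σ) — 8 vertices, 11 min non-faces:

  P={2,7}:  v_{2} + v_{7} = 0  ⇒ sig = ⟨2 | 0⟩
  P={0,2}:  v_{0} + v_{2} = v_{3}  ⇒ sig = ⟨2 | 1⟩
  P={1,6}:  v_{1} + v_{6} = v_{7}  ⇒ sig = ⟨2 | 1⟩
  P={3,4}:  v_{3} + v_{4} = v_{6}  ⇒ sig = ⟨2 | 1⟩
  P={3,7}:  v_{3} + v_{7} = v_{0}  ⇒ sig = ⟨2 | 1⟩
  P={0,4}:  v_{0} + v_{4} = v_{6} + v_{7}  ⇒ sig = ⟨2 | 1 1⟩
  P={2,5}:  v_{2} + v_{5} = v_{0} + v_{1}  ⇒ sig = ⟨2 | 1 1⟩
  P={3,5}:  v_{3} + v_{5} = 2·v_{0} + v_{1}  ⇒ sig = ⟨2 | 1 2⟩
  P={5,6}:  v_{5} + v_{6} = v_{0} + 2·v_{7}  ⇒ sig = ⟨2 | 1 2⟩
  P={4,5}:  v_{4} + v_{5} = 3·v_{7}  ⇒ sig = ⟨2 | 3⟩
  P={0,1,7}:  v_{0} + v_{1} + v_{7} = v_{5}  ⇒ sig = ⟨3 | 1⟩

Sorted signature multiset PRS(X):
[⟨2 | 0⟩, ⟨2 | 1⟩, ⟨2 | 1⟩, ⟨2 | 1⟩, ⟨2 | 1⟩, ⟨2 | 1 1⟩, ⟨2 | 1 1⟩, ⟨2 | 1 2⟩, ⟨2 | 1 2⟩, ⟨2 | 3⟩, ⟨3 | 1⟩]


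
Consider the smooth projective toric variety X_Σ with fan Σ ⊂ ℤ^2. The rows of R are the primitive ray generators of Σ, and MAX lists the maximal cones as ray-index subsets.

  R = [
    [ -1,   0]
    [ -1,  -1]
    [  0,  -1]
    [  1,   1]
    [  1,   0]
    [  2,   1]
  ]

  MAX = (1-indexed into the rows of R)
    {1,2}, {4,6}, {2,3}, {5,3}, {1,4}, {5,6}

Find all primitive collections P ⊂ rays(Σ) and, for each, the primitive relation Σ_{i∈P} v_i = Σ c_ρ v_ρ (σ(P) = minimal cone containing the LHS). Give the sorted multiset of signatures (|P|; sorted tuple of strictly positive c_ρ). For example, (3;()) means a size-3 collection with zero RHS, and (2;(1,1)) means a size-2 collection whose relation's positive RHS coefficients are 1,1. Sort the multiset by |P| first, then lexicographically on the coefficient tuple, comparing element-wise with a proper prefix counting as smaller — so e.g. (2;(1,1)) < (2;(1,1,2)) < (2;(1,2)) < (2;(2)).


9 minimal non-faces of Δ(Σ) (on 6 rays):

  • {1,5}:  v_{1} + v_{5} = 0  ⟹  sig = (2;())
  • {2,4}:  v_{2} + v_{4} = 0  ⟹  sig = (2;())
  • {1,3}:  v_{1} + v_{3} = v_{2}  ⟹  sig = (2;(1))
  • {1,6}:  v_{1} + v_{6} = v_{4}  ⟹  sig = (2;(1))
  • {2,5}:  v_{2} + v_{5} = v_{3}  ⟹  sig = (2;(1))
  • {2,6}:  v_{2} + v_{6} = v_{5}  ⟹  sig = (2;(1))
  • {3,4}:  v_{3} + v_{4} = v_{5}  ⟹  sig = (2;(1))
  • {4,5}:  v_{4} + v_{5} = v_{6}  ⟹  sig = (2;(1))
  • {3,6}:  v_{3} + v_{6} = 2·v_{5}  ⟹  sig = (2;(2))

Signatures (|P|; sorted positive RHS coefficients), sorted:
    |P|=2: 9 collections, coeffs (), (), (1), (1), (1), (1), (1), (1), (2)


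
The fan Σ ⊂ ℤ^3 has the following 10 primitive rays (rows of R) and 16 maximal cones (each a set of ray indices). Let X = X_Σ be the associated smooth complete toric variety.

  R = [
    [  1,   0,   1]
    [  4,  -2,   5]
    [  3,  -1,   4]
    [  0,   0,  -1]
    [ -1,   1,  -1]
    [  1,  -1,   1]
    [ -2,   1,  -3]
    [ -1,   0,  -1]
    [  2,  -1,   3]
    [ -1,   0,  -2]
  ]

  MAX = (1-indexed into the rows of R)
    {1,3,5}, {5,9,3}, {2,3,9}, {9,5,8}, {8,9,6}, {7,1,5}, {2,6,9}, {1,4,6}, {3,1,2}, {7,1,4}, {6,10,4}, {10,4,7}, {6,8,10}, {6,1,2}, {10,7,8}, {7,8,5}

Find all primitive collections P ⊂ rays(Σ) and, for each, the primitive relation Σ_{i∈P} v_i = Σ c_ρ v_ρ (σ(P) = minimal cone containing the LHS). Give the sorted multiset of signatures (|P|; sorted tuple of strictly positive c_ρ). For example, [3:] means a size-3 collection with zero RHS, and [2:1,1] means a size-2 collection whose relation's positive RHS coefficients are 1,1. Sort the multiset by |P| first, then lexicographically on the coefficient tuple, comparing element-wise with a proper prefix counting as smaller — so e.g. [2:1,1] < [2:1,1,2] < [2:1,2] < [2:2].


Minimal non-faces — 21 found among 10 rays, 16 max cones:

  P={1,8}:  v_{1} + v_{8} = 0 ; sig = [2:]
  P={5,6}:  v_{5} + v_{6} = 0 ; sig = [2:]
  P={7,9}:  v_{7} + v_{9} = 0 ; sig = [2:]
  P={1,9}:  v_{1} + v_{9} = v_{3} ; sig = [2:1]
  P={1,10}:  v_{1} + v_{10} = v_{4} ; sig = [2:1]
  P={2,5}:  v_{2} + v_{5} = v_{3} ; sig = [2:1]
  P={3,6}:  v_{3} + v_{6} = v_{2} ; sig = [2:1]
  P={3,7}:  v_{3} + v_{7} = v_{1} ; sig = [2:1]
  P={3,8}:  v_{3} + v_{8} = v_{9} ; sig = [2:1]
  P={4,8}:  v_{4} + v_{8} = v_{10} ; sig = [2:1]
  P={5,10}:  v_{5} + v_{10} = v_{7} ; sig = [2:1]
  P={6,7}:  v_{6} + v_{7} = v_{10} ; sig = [2:1]
  P={9,10}:  v_{9} + v_{10} = v_{6} ; sig = [2:1]
  P={2,7}:  v_{2} + v_{7} = v_{1} + v_{6} ; sig = [2:1,1]
  P={2,8}:  v_{2} + v_{8} = v_{6} + v_{9} ; sig = [2:1,1]
  P={3,10}:  v_{3} + v_{10} = v_{1} + v_{6} ; sig = [2:1,1]
  P={4,5}:  v_{4} + v_{5} = v_{1} + v_{7} ; sig = [2:1,1]
  P={4,9}:  v_{4} + v_{9} = v_{1} + v_{6} ; sig = [2:1,1]
  P={2,10}:  v_{2} + v_{10} = v_{1} + 2·v_{6} ; sig = [2:1,2]
  P={3,4}:  v_{3} + v_{4} = 2·v_{1} + v_{6} ; sig = [2:1,2]
  P={2,4}:  v_{2} + v_{4} = 2·v_{1} + 2·v_{6} ; sig = [2:2,2]

Hence PRS(X_Σ) =
    [2:]
    [2:]
    [2:]
    [2:1]
    [2:1]
    [2:1]
    [2:1]
    [2:1]
    [2:1]
    [2:1]
    [2:1]
    [2:1]
    [2:1]
    [2:1,1]
    [2:1,1]
    [2:1,1]
    [2:1,1]
    [2:1,1]
    [2:1,2]
    [2:1,2]
    [2:2,2]


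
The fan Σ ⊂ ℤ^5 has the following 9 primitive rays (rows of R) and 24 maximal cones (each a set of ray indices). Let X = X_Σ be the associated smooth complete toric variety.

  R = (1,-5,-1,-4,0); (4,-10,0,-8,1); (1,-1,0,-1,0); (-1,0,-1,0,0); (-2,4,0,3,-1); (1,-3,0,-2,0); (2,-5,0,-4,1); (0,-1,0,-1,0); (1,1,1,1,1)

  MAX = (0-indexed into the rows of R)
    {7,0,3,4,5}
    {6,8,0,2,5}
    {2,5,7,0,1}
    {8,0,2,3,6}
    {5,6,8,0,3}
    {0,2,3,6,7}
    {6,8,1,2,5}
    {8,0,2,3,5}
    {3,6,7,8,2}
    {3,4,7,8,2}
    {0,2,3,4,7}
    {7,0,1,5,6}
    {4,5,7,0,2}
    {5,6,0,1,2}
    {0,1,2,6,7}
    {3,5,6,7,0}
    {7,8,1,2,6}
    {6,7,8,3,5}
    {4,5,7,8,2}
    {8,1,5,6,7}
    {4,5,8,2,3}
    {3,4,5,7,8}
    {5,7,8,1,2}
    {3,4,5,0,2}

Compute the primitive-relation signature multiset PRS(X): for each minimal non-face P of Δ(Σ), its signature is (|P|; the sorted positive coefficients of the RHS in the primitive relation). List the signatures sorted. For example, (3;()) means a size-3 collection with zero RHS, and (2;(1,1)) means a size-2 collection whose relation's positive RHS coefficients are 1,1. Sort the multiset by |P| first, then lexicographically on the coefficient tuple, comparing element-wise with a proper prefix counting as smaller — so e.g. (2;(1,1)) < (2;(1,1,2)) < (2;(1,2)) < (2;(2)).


The 9 primitive collections of Σ (r=9, n=5):

  P = {4,6}:  v_{4} + v_{6} = v_{7}  →  sig = (2;(1))
  P = {1,3}:  v_{1} + v_{3} = v_{0} + v_{6}  →  sig = (2;(1,1))
  P = {1,4}:  v_{1} + v_{4} = v_{2} + v_{5} + 2·v_{7}  →  sig = (2;(1,1,2))
  P = {0,4,8}:  v_{0} + v_{4} + v_{8} = 0  →  sig = (3;())
  P = {0,7,8}:  v_{0} + v_{7} + v_{8} = v_{6}  →  sig = (3;(1))
  P = {0,1,8}:  v_{0} + v_{1} + v_{8} = v_{2} + v_{5} + 2·v_{6}  →  sig = (3;(1,1,2))
  P = {2,3,5,7}:  v_{2} + v_{3} + v_{5} + v_{7} = v_{0}  →  sig = (4;(1))
  P = {2,5,6,7}:  v_{2} + v_{5} + v_{6} + v_{7} = v_{1}  →  sig = (4;(1))
  P = {2,3,5,6}:  v_{2} + v_{3} + v_{5} + v_{6} = 2·v_{0} + v_{8}  →  sig = (4;(1,2))

so the primitive-relation signature multiset is
{ (2;(1)),  (2;(1,1)),  (2;(1,1,2)),  (3;()),  (3;(1)),  (3;(1,1,2)),  (4;(1)) ×2,  (4;(1,2)) }


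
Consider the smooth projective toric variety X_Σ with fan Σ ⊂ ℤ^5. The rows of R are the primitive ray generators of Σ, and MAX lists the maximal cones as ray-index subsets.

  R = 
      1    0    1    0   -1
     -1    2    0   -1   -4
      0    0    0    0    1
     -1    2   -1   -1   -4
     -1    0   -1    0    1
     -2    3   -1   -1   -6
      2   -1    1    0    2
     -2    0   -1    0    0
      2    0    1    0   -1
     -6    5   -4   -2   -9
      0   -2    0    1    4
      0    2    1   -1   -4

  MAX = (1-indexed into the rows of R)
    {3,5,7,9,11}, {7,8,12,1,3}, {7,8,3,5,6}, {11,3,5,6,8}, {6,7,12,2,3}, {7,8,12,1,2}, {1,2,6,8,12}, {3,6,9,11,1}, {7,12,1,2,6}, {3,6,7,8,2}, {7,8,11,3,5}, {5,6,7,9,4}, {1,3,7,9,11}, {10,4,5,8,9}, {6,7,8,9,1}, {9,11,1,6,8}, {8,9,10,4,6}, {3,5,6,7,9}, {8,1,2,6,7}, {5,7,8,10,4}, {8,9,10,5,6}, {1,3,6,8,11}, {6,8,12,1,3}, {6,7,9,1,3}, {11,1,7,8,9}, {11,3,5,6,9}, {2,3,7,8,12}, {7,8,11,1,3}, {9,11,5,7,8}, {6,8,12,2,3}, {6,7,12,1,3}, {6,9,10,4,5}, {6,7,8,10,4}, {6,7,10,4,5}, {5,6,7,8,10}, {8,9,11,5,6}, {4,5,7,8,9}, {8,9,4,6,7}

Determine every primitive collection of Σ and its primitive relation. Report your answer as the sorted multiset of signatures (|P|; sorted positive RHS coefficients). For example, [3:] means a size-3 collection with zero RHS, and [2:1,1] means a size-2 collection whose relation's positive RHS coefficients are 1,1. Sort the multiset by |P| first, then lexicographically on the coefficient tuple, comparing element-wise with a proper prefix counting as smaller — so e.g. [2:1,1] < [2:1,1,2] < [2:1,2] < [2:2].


25 collections generate NE(X_Σ); each relation:

  P={1,5}:  v_{1} + v_{5} = 0  →  sig = [2:]
  P={5,12}:  v_{5} + v_{12} = v_{2} + v_{3}  →  sig = [2:1,1]
  P={1,10}:  v_{1} + v_{10} = v_{4} + v_{6} + v_{8}  →  sig = [2:1,1,1]
  P={2,9}:  v_{2} + v_{9} = v_{1} + v_{6} + v_{7}  →  sig = [2:1,1,1]
  P={2,11}:  v_{2} + v_{11} = v_{1} + v_{3} + v_{8}  →  sig = [2:1,1,1]
  P={3,4}:  v_{3} + v_{4} = v_{5} + v_{6} + v_{7}  →  sig = [2:1,1,1]
  P={4,11}:  v_{4} + v_{11} = v_{5} + v_{8} + v_{9}  →  sig = [2:1,1,1]
  P={4,12}:  v_{4} + v_{12} = v_{2} + v_{6} + v_{7}  →  sig = [2:1,1,1]
  P={1,4}:  v_{1} + v_{4} = v_{6} + v_{7} + v_{8} + v_{9}  →  sig = [2:1,1,1,1]
  P={2,5}:  v_{2} + v_{5} = v_{3} + v_{6} + v_{7} + v_{8}  →  sig = [2:1,1,1,1]
  P={9,12}:  v_{9} + v_{12} = 2·v_{1} + v_{3} + v_{6} + v_{7}  →  sig = [2:1,1,1,2]
  P={3,10}:  v_{3} + v_{10} = 2·v_{5} + 2·v_{6} + v_{7} + v_{8}  →  sig = [2:1,1,2,2]
  P={10,11}:  v_{10} + v_{11} = 2·v_{5} + v_{6} + 2·v_{8} + v_{9}  →  sig = [2:1,1,2,2]
  P={2,4}:  v_{2} + v_{4} = 2·v_{6} + 2·v_{7} + v_{8}  →  sig = [2:1,2,2]
  P={11,12}:  v_{11} + v_{12} = 2·v_{1} + 2·v_{3} + v_{8}  →  sig = [2:1,2,2]
  P={2,10}:  v_{2} + v_{10} = v_{5} + 3·v_{6} + 2·v_{7} + 2·v_{8}  →  sig = [2:1,2,2,3]
  P={10,12}:  v_{10} + v_{12} = v_{3} + 3·v_{6} + 2·v_{7} + 2·v_{8}  →  sig = [2:1,2,2,3]
  P={3,8,9}:  v_{3} + v_{8} + v_{9} = 0  →  sig = [3:]
  P={6,7,11}:  v_{6} + v_{7} + v_{11} = 0  →  sig = [3:]
  P={1,2,3}:  v_{1} + v_{2} + v_{3} = v_{12}  →  sig = [3:1]
  P={7,9,10}:  v_{7} + v_{9} + v_{10} = 2·v_{4}  →  sig = [3:2]
  P={4,5,6,8}:  v_{4} + v_{5} + v_{6} + v_{8} = v_{10}  →  sig = [4:1]
  P={6,7,8,12}:  v_{6} + v_{7} + v_{8} + v_{12} = 2·v_{2}  →  sig = [4:2]
  P={1,3,6,7,8}:  v_{1} + v_{3} + v_{6} + v_{7} + v_{8} = v_{2}  →  sig = [5:1]
  P={5,6,7,8,9}:  v_{5} + v_{6} + v_{7} + v_{8} + v_{9} = v_{4}  →  sig = [5:1]

Sorted signature multiset PRS(X):
[[2:], [2:1,1], [2:1,1,1], [2:1,1,1], [2:1,1,1], [2:1,1,1], [2:1,1,1], [2:1,1,1], [2:1,1,1,1], [2:1,1,1,1], [2:1,1,1,2], [2:1,1,2,2], [2:1,1,2,2], [2:1,2,2], [2:1,2,2], [2:1,2,2,3], [2:1,2,2,3], [3:], [3:], [3:1], [3:2], [4:1], [4:2], [5:1], [5:1]]


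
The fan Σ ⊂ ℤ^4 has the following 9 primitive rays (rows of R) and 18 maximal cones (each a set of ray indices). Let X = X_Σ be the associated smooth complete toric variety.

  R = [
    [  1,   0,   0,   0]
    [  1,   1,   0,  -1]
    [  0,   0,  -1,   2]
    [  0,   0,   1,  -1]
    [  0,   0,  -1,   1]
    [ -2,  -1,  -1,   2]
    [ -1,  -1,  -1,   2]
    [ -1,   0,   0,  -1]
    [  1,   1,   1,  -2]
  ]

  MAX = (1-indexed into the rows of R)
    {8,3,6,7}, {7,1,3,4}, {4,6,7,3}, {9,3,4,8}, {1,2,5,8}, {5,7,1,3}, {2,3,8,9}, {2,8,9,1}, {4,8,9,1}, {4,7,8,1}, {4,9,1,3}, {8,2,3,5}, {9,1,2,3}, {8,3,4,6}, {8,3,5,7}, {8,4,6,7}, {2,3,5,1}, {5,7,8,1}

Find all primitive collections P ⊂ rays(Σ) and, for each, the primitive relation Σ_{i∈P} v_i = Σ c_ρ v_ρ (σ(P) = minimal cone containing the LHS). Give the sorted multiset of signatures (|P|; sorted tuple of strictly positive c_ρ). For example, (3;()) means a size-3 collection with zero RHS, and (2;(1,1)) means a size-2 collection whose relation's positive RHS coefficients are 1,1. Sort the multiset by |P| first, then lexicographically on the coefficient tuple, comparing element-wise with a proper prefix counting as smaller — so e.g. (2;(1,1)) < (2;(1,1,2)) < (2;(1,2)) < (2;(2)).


|primitive collections| = 11. Relations:

  {4,5}:  v_{4} + v_{5} = 0  ⇒ sig = (2;())
  {7,9}:  v_{7} + v_{9} = 0  ⇒ sig = (2;())
  {1,6}:  v_{1} + v_{6} = v_{7}  ⇒ sig = (2;(1))
  {2,4}:  v_{2} + v_{4} = v_{9}  ⇒ sig = (2;(1))
  {2,7}:  v_{2} + v_{7} = v_{5}  ⇒ sig = (2;(1))
  {5,9}:  v_{5} + v_{9} = v_{2}  ⇒ sig = (2;(1))
  {2,6}:  v_{2} + v_{6} = v_{3} + v_{8}  ⇒ sig = (2;(1,1))
  {5,6}:  v_{5} + v_{6} = v_{3} + v_{7} + v_{8}  ⇒ sig = (2;(1,1,1))
  {6,9}:  v_{6} + v_{9} = v_{3} + v_{4} + v_{8}  ⇒ sig = (2;(1,1,1))
  {1,3,8}:  v_{1} + v_{3} + v_{8} = v_{5}  ⇒ sig = (3;(1))
  {3,4,7,8}:  v_{3} + v_{4} + v_{7} + v_{8} = v_{6}  ⇒ sig = (4;(1))

so the primitive-relation signature multiset is
[(2;()), (2;()), (2;(1)), (2;(1)), (2;(1)), (2;(1)), (2;(1,1)), (2;(1,1,1)), (2;(1,1,1)), (3;(1)), (4;(1))]


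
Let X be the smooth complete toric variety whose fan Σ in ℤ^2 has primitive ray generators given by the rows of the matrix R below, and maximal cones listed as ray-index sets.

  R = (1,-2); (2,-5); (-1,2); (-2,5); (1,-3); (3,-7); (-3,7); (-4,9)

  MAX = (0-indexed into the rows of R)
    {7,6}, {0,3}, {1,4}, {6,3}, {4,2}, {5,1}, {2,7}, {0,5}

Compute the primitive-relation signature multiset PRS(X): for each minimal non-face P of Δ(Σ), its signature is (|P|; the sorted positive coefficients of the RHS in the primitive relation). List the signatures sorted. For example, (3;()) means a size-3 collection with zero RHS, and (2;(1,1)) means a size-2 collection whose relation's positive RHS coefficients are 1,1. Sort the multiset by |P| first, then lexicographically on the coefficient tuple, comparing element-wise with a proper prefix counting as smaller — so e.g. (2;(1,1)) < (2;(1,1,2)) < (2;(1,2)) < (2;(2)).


|primitive collections| = 20. Relations:

  • {0,2}:  v_{0} + v_{2} = 0 ; sig = (2;())
  • {1,3}:  v_{1} + v_{3} = 0 ; sig = (2;())
  • {5,6}:  v_{5} + v_{6} = 0 ; sig = (2;())
  • {0,1}:  v_{0} + v_{1} = v_{5} ; sig = (2;(1))
  • {0,4}:  v_{0} + v_{4} = v_{1} ; sig = (2;(1))
  • {0,6}:  v_{0} + v_{6} = v_{3} ; sig = (2;(1))
  • {0,7}:  v_{0} + v_{7} = v_{6} ; sig = (2;(1))
  • {1,2}:  v_{1} + v_{2} = v_{4} ; sig = (2;(1))
  • {1,6}:  v_{1} + v_{6} = v_{2} ; sig = (2;(1))
  • {2,3}:  v_{2} + v_{3} = v_{6} ; sig = (2;(1))
  • {2,5}:  v_{2} + v_{5} = v_{1} ; sig = (2;(1))
  • {2,6}:  v_{2} + v_{6} = v_{7} ; sig = (2;(1))
  • {3,4}:  v_{3} + v_{4} = v_{2} ; sig = (2;(1))
  • {3,5}:  v_{3} + v_{5} = v_{0} ; sig = (2;(1))
  • {5,7}:  v_{5} + v_{7} = v_{2} ; sig = (2;(1))
  • {1,7}:  v_{1} + v_{7} = 2·v_{2} ; sig = (2;(2))
  • {3,7}:  v_{3} + v_{7} = 2·v_{6} ; sig = (2;(2))
  • {4,5}:  v_{4} + v_{5} = 2·v_{1} ; sig = (2;(2))
  • {4,6}:  v_{4} + v_{6} = 2·v_{2} ; sig = (2;(2))
  • {4,7}:  v_{4} + v_{7} = 3·v_{2} ; sig = (2;(3))

Sorted signature multiset PRS(X):
[(2;()), (2;()), (2;()), (2;(1)), (2;(1)), (2;(1)), (2;(1)), (2;(1)), (2;(1)), (2;(1)), (2;(1)), (2;(1)), (2;(1)), (2;(1)), (2;(1)), (2;(2)), (2;(2)), (2;(2)), (2;(2)), (2;(3))]


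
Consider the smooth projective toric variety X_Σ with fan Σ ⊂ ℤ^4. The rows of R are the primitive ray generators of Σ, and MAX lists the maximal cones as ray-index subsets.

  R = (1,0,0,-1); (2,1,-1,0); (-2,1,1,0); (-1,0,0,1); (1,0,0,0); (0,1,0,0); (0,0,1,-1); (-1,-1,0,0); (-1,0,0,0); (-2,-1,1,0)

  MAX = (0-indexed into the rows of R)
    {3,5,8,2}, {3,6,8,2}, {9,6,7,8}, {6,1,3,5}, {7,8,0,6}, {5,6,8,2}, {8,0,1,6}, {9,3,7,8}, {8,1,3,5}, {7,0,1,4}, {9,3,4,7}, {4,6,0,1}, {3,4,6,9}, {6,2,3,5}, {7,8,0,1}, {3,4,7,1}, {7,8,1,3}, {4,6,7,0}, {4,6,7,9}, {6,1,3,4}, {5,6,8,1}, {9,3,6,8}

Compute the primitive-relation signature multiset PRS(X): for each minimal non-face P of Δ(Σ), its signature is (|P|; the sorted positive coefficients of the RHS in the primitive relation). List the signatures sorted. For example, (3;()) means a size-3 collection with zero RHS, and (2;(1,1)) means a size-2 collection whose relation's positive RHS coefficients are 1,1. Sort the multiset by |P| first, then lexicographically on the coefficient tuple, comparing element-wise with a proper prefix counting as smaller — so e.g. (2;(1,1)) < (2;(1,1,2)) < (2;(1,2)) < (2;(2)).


Δ(Σ) — 10 vertices, 17 min non-faces:

  • {0,3}:  v_{0} + v_{3} = 0 — sig = (2;())
  • {1,9}:  v_{1} + v_{9} = 0 — sig = (2;())
  • {4,8}:  v_{4} + v_{8} = 0 — sig = (2;())
  • {5,7}:  v_{5} + v_{7} = v_{8} — sig = (2;(1))
  • {0,9}:  v_{0} + v_{9} = v_{6} + v_{7} — sig = (2;(1,1))
  • {0,2}:  v_{0} + v_{2} = v_{5} + v_{6} + v_{8} — sig = (2;(1,1,1))
  • {0,5}:  v_{0} + v_{5} = v_{1} + v_{6} + v_{8} — sig = (2;(1,1,1))
  • {2,4}:  v_{2} + v_{4} = v_{3} + v_{5} + v_{6} — sig = (2;(1,1,1))
  • {4,5}:  v_{4} + v_{5} = v_{1} + v_{3} + v_{6} — sig = (2;(1,1,1))
  • {5,9}:  v_{5} + v_{9} = v_{3} + v_{6} + v_{8} — sig = (2;(1,1,1))
  • {2,7}:  v_{2} + v_{7} = v_{3} + v_{6} + 2·v_{8} — sig = (2;(1,1,2))
  • {1,2}:  v_{1} + v_{2} = 2·v_{5} — sig = (2;(2))
  • {2,9}:  v_{2} + v_{9} = 2·v_{3} + 2·v_{6} + 2·v_{8} — sig = (2;(2,2,2))
  • {1,6,7}:  v_{1} + v_{6} + v_{7} = v_{0} — sig = (3;(1))
  • {3,6,7}:  v_{3} + v_{6} + v_{7} = v_{9} — sig = (3;(1))
  • {1,3,6,8}:  v_{1} + v_{3} + v_{6} + v_{8} = v_{5} — sig = (4;(1))
  • {3,5,6,8}:  v_{3} + v_{5} + v_{6} + v_{8} = v_{2} — sig = (4;(1))

Sorted signature multiset PRS(X):
{ (2;()) ×3,  (2;(1)),  (2;(1,1)),  (2;(1,1,1)) ×5,  (2;(1,1,2)),  (2;(2)),  (2;(2,2,2)),  (3;(1)) ×2,  (4;(1)) ×2 }


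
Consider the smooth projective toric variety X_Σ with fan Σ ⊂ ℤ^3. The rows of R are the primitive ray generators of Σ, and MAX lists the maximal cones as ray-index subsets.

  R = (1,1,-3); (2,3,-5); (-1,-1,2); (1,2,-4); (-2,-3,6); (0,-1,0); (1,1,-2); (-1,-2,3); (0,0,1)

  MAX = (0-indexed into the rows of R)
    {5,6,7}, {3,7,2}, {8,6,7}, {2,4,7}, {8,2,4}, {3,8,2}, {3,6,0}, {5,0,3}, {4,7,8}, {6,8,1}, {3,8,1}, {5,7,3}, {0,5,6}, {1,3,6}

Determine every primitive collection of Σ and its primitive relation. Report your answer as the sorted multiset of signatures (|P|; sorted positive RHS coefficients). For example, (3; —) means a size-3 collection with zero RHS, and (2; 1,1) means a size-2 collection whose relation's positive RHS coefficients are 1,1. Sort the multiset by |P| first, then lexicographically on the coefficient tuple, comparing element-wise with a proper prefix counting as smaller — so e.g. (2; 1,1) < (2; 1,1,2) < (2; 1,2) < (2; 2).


Δ(Σ) — 9 vertices, 20 min non-faces:

  • {2,6}:  v_{2} + v_{6} = 0  →  sig = (2; —)
  • {0,4}:  v_{0} + v_{4} = v_{7}  →  sig = (2; 1)
  • {0,7}:  v_{0} + v_{7} = v_{5}  →  sig = (2; 1)
  • {0,8}:  v_{0} + v_{8} = v_{6}  →  sig = (2; 1)
  • {1,4}:  v_{1} + v_{4} = v_{8}  →  sig = (2; 1)
  • {1,7}:  v_{1} + v_{7} = v_{6}  →  sig = (2; 1)
  • {3,4}:  v_{3} + v_{4} = v_{2}  →  sig = (2; 1)
  • {0,2}:  v_{0} + v_{2} = v_{3} + v_{7}  →  sig = (2; 1,1)
  • {1,2}:  v_{1} + v_{2} = v_{3} + v_{8}  →  sig = (2; 1,1)
  • {1,5}:  v_{1} + v_{5} = v_{0} + v_{6}  →  sig = (2; 1,1)
  • {4,6}:  v_{4} + v_{6} = v_{7} + v_{8}  →  sig = (2; 1,1)
  • {5,8}:  v_{5} + v_{8} = v_{6} + v_{7}  →  sig = (2; 1,1)
  • {0,1}:  v_{0} + v_{1} = v_{3} + 2·v_{6}  →  sig = (2; 1,2)
  • {2,5}:  v_{2} + v_{5} = v_{3} + 2·v_{7}  →  sig = (2; 1,2)
  • {4,5}:  v_{4} + v_{5} = 2·v_{7}  →  sig = (2; 2)
  • {3,7,8}:  v_{3} + v_{7} + v_{8} = 0  →  sig = (3; —)
  • {2,7,8}:  v_{2} + v_{7} + v_{8} = v_{4}  →  sig = (3; 1)
  • {3,6,7}:  v_{3} + v_{6} + v_{7} = v_{0}  →  sig = (3; 1)
  • {3,6,8}:  v_{3} + v_{6} + v_{8} = v_{1}  →  sig = (3; 1)
  • {3,5,6}:  v_{3} + v_{5} + v_{6} = 2·v_{0}  →  sig = (3; 2)

so the primitive-relation signature multiset is
    |P|=2: 15 collections, coeffs (), (1), (1), (1), (1), (1), (1), (1,1), (1,1), (1,1), (1,1), (1,1), (1,2), (1,2), (2)
    |P|=3: 5 collections, coeffs (), (1), (1), (1), (2)
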